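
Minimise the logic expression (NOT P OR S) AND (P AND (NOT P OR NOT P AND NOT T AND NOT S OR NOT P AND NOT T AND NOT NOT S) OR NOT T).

(NOT P OR S) AND (P AND (NOT P OR NOT P AND NOT T AND NOT S OR NOT P AND NOT T AND NOT NOT S) OR NOT T)
= (NOT P OR S) AND (P AND (NOT P OR NOT P AND NOT T AND NOT S OR NOT P AND NOT T AND S) OR NOT T)   (double negation)
= (NOT P OR S) AND (P AND (NOT P OR NOT P AND NOT T) OR NOT T)   (distribution)
= (NOT P OR S) AND (P AND NOT P OR NOT T)   (absorption)
= (NOT P OR S) AND NOT T   (complement / identity)

(NOT P OR S) AND NOT T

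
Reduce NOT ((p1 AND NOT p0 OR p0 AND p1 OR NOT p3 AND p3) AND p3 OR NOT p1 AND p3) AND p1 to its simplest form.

NOT p3 AND p1

NOT ((p1 AND NOT p0 OR p0 AND p1 OR NOT p3 AND p3) AND p3 OR NOT p1 AND p3) AND p1
= NOT ((p1 AND NOT p0 OR p0 AND p1) AND p3 OR NOT p1 AND p3) AND p1   [complement / identity]
= NOT (p1 AND p3 OR NOT p1 AND p3) AND p1   [distribution]
= NOT p3 AND p1   [distribution]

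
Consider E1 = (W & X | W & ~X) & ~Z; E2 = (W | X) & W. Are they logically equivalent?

No

E1: (W & X | W & ~X) & ~Z
    = W & ~Z   (distribution)
E2: (W | X) & W
    = W   (absorption)
These differ: at W=1, X=1, Z=1, E1 = 0 but E2 = 1.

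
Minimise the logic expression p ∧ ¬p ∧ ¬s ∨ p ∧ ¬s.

¬s ∧ p

p ∧ ¬p ∧ ¬s ∨ p ∧ ¬s
= ¬s ∧ (p ∧ ¬p ∨ p)
= ¬s ∧ p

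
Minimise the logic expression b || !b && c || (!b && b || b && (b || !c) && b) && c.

b || c

b || !b && c || (!b && b || b && (b || !c) && b) && c
= b || !b && c || (!b && b || b && b) && c   (absorption)
= b || !b && c || b && c   (distribution)
= b || c   (distribution)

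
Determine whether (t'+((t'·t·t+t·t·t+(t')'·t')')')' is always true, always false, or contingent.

(t'+((t'·t·t+t·t·t+(t')'·t')')')'
= (t'+((t·t+(t')'·t')')')'   [distribution]
= (t'+((t·t+t·t')')')'   [double negation]
= (t'+(t')')'   [distribution]
= t·t'   [De Morgan]
= 0   [complement]

always false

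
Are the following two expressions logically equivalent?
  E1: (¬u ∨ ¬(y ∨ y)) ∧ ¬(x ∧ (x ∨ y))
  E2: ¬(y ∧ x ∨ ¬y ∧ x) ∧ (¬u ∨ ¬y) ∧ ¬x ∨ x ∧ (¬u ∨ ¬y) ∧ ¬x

Yes

E1: (¬u ∨ ¬(y ∨ y)) ∧ ¬(x ∧ (x ∨ y))
    = (¬u ∨ ¬(y ∨ y)) ∧ ¬x   [absorption]
    = (¬u ∨ ¬y) ∧ ¬x   [idempotence]
E2: ¬(y ∧ x ∨ ¬y ∧ x) ∧ (¬u ∨ ¬y) ∧ ¬x ∨ x ∧ (¬u ∨ ¬y) ∧ ¬x
    = ¬x ∧ (¬u ∨ ¬y) ∧ ¬x ∨ x ∧ (¬u ∨ ¬y) ∧ ¬x   [distribution]
    = (¬u ∨ ¬y) ∧ ¬x   [distribution]
Both reduce to (¬u ∨ ¬y) ∧ ¬x, so they are equivalent.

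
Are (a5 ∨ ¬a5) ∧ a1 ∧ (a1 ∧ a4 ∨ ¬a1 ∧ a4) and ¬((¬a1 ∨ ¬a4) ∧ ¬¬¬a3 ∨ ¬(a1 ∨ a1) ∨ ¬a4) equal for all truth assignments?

Yes

E1: (a5 ∨ ¬a5) ∧ a1 ∧ (a1 ∧ a4 ∨ ¬a1 ∧ a4)
    = (a5 ∨ ¬a5) ∧ a1 ∧ a4   — distribution
    = a1 ∧ a4   — complement / identity
E2: ¬((¬a1 ∨ ¬a4) ∧ ¬¬¬a3 ∨ ¬(a1 ∨ a1) ∨ ¬a4)
    = ¬((¬a1 ∨ ¬a4) ∧ ¬a3 ∨ ¬(a1 ∨ a1) ∨ ¬a4)   — double negation
    = ¬((¬a1 ∨ ¬a4) ∧ ¬a3 ∨ ¬a1 ∨ ¬a4)   — idempotence
    = ¬(¬a1 ∨ ¬a4)   — absorption
    = a1 ∧ a4   — De Morgan
Both reduce to a1 ∧ a4, so they are equivalent.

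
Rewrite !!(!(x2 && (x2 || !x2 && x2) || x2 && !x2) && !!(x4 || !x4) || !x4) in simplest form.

!!(!(x2 && (x2 || !x2 && x2) || x2 && !x2) && !!(x4 || !x4) || !x4)
= !!(!(x2 && (x2 || !x2 && x2) || x2 && !x2) && (x4 || !x4) || !x4)   — double negation
= !!(!(x2 && x2 || x2 && !x2) && (x4 || !x4) || !x4)   — complement / identity
= !!(!(x2 && x2 || x2 && !x2) || !x4)   — complement / identity
= !(x2 && x2 || x2 && !x2) || !x4   — double negation
= !x2 || !x4   — distribution

!x2 || !x4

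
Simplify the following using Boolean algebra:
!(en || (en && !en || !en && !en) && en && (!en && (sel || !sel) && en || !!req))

!(en || (en && !en || !en && !en) && en && (!en && (sel || !sel) && en || !!req))
= !(en || !en && en && (!en && (sel || !sel) && en || !!req))   (distribution)
= !(en || !en && en && (!en && en || !!req))   (complement / identity)
= !(en || !en && en && (!en && en || req))   (double negation)
= !(en || !en && en)   (absorption)
= !en   (complement / identity)

!en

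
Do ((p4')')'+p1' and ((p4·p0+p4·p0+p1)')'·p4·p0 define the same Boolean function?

No

E1: ((p4')')'+p1'
    = p4'+p1'   [double negation]
E2: ((p4·p0+p4·p0+p1)')'·p4·p0
    = ((p4·p0+p1)')'·p4·p0   [idempotence]
    = (p4·p0+p1)·p4·p0   [double negation]
    = p4·p0   [absorption]
These differ: at p0=0, p1=0, p4=0, E1 = 1 but E2 = 0.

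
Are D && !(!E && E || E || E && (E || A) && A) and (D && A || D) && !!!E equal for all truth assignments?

E1: D && !(!E && E || E || E && (E || A) && A)
    = D && !(!E && E || E || E && A)
    = D && !(E || E && A)
    = D && !E
E2: (D && A || D) && !!!E
    = (D && A || D) && !E
    = D && !E
Both reduce to D && !E, so they are equivalent.

Yes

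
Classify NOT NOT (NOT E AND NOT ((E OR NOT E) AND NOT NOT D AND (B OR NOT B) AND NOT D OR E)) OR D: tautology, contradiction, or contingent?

NOT NOT (NOT E AND NOT ((E OR NOT E) AND NOT NOT D AND (B OR NOT B) AND NOT D OR E)) OR D
= NOT NOT (NOT E AND NOT ((E OR NOT E) AND NOT NOT D AND NOT D OR E)) OR D   (complement / identity)
= NOT NOT (NOT E AND NOT (NOT NOT D AND NOT D OR E)) OR D   (complement / identity)
= NOT (E OR NOT NOT D AND NOT D OR E) OR D   (De Morgan)
= NOT (E OR D AND NOT D OR E) OR D   (double negation)
= NOT (E OR E) OR D   (complement / identity)
= NOT E OR D   (idempotence)
This depends on D, E, so it is not a constant.

contingent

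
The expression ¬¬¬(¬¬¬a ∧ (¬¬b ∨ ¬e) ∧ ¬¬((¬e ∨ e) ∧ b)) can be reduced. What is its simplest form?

a ∨ ¬b

¬¬¬(¬¬¬a ∧ (¬¬b ∨ ¬e) ∧ ¬¬((¬e ∨ e) ∧ b))
= ¬¬¬(¬a ∧ (¬¬b ∨ ¬e) ∧ ¬¬((¬e ∨ e) ∧ b))   — double negation
= ¬¬¬(¬a ∧ (¬¬b ∨ ¬e) ∧ ¬¬b)   — complement / identity
= ¬(¬a ∧ (¬¬b ∨ ¬e) ∧ ¬¬b)   — double negation
= ¬(¬a ∧ ¬¬b)   — absorption
= a ∨ ¬b   — De Morgan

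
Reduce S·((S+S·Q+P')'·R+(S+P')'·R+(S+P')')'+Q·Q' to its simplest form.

S·((S+S·Q+P')'·R+(S+P')'·R+(S+P')')'+Q·Q'
= S·((S+P')'·R+(S+P')'·R+(S+P')')'+Q·Q'
= S·((S+P')'·R+(S+P')')'+Q·Q'
= S·((S+P')')'+Q·Q'
= S·(S+P')+Q·Q'
= S·(S+P')
= S

S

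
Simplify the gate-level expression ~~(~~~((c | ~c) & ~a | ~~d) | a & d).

a

~~(~~~((c | ~c) & ~a | ~~d) | a & d)
= ~~(~((c | ~c) & ~a | ~~d) | a & d)
= ~~(~(~a | ~~d) | a & d)
= ~~(a & ~d | a & d)
= ~~a
= a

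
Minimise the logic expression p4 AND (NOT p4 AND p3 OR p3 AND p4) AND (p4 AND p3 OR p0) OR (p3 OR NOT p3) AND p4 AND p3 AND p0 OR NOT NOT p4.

p4

p4 AND (NOT p4 AND p3 OR p3 AND p4) AND (p4 AND p3 OR p0) OR (p3 OR NOT p3) AND p4 AND p3 AND p0 OR NOT NOT p4
= p4 AND p3 AND (p4 AND p3 OR p0) OR (p3 OR NOT p3) AND p4 AND p3 AND p0 OR NOT NOT p4   (distribution)
= p4 AND p3 OR (p3 OR NOT p3) AND p4 AND p3 AND p0 OR NOT NOT p4   (absorption)
= p4 AND p3 OR p4 AND p3 AND p0 OR NOT NOT p4   (complement / identity)
= p4 AND p3 OR p4 AND p3 AND p0 OR p4   (double negation)
= p4 AND p3 OR p4   (absorption)
= p4   (absorption)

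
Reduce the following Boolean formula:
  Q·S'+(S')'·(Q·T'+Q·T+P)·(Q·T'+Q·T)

Q·S'+(S')'·(Q·T'+Q·T+P)·(Q·T'+Q·T)
= Q·S'+(S')'·(Q·T'+Q·T)   (absorption)
= Q·S'+(S')'·Q   (distribution)
= Q·S'+S·Q   (double negation)
= Q   (distribution)

Q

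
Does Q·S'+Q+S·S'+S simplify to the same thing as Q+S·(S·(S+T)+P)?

Yes

E1: Q·S'+Q+S·S'+S
    = Q+S·S'+S   — absorption
    = Q+S   — complement / identity
E2: Q+S·(S·(S+T)+P)
    = Q+S·(S+P)   — absorption
    = Q+S   — absorption
Both reduce to Q+S, so they are equivalent.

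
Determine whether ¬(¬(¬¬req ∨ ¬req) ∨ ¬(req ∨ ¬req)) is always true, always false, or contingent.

¬(¬(¬¬req ∨ ¬req) ∨ ¬(req ∨ ¬req))
= ¬(¬(req ∨ ¬req) ∨ ¬(req ∨ ¬req))
= (req ∨ ¬req) ∧ (req ∨ ¬req)
= req ∨ ¬req
= True

always true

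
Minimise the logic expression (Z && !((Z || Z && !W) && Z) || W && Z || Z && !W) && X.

Z && X

(Z && !((Z || Z && !W) && Z) || W && Z || Z && !W) && X
= (Z && !((Z || Z && !W) && Z) || Z) && X
= (Z && !(Z && Z) || Z) && X
= (Z && !Z || Z) && X
= Z && X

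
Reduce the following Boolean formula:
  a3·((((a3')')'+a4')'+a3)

a3·((((a3')')'+a4')'+a3)
= a3·((a3'+a4')'+a3)   (double negation)
= a3·(a3·a4+a3)   (De Morgan)
= a3·a3   (absorption)
= a3   (idempotence)

a3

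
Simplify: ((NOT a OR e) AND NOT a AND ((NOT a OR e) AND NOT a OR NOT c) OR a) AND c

((NOT a OR e) AND NOT a AND ((NOT a OR e) AND NOT a OR NOT c) OR a) AND c
= ((NOT a OR e) AND NOT a OR a) AND c
= (NOT a OR a) AND c
= c

c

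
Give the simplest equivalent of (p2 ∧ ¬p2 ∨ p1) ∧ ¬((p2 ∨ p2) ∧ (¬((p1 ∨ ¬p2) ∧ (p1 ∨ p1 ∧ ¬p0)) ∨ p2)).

p1 ∧ ¬p2

(p2 ∧ ¬p2 ∨ p1) ∧ ¬((p2 ∨ p2) ∧ (¬((p1 ∨ ¬p2) ∧ (p1 ∨ p1 ∧ ¬p0)) ∨ p2))
= (p2 ∧ ¬p2 ∨ p1) ∧ ¬(p2 ∧ ¬((p1 ∨ ¬p2) ∧ (p1 ∨ p1 ∧ ¬p0)) ∨ p2)
= p1 ∧ ¬(p2 ∧ ¬((p1 ∨ ¬p2) ∧ (p1 ∨ p1 ∧ ¬p0)) ∨ p2)
= p1 ∧ ¬(p2 ∧ ¬((p1 ∨ ¬p2) ∧ p1) ∨ p2)
= p1 ∧ ¬(p2 ∧ ¬p1 ∨ p2)
= p1 ∧ ¬p2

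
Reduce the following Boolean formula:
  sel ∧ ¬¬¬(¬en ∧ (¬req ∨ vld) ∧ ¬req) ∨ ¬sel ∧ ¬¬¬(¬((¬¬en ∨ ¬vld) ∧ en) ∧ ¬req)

sel ∧ ¬¬¬(¬en ∧ (¬req ∨ vld) ∧ ¬req) ∨ ¬sel ∧ ¬¬¬(¬((¬¬en ∨ ¬vld) ∧ en) ∧ ¬req)
= sel ∧ ¬¬¬(¬en ∧ (¬req ∨ vld) ∧ ¬req) ∨ ¬sel ∧ ¬¬¬(¬((en ∨ ¬vld) ∧ en) ∧ ¬req)   [double negation]
= sel ∧ ¬¬¬(¬en ∧ (¬req ∨ vld) ∧ ¬req) ∨ ¬sel ∧ ¬¬¬(¬en ∧ ¬req)   [absorption]
= sel ∧ ¬¬¬(¬en ∧ ¬req) ∨ ¬sel ∧ ¬¬¬(¬en ∧ ¬req)   [absorption]
= ¬¬¬(¬en ∧ ¬req)   [distribution]
= ¬¬(en ∨ req)   [De Morgan]
= en ∨ req   [double negation]

en ∨ req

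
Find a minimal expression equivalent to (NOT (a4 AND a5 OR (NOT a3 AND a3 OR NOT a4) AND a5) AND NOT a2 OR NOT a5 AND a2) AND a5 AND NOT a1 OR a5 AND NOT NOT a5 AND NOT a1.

a5 AND NOT a1

(NOT (a4 AND a5 OR (NOT a3 AND a3 OR NOT a4) AND a5) AND NOT a2 OR NOT a5 AND a2) AND a5 AND NOT a1 OR a5 AND NOT NOT a5 AND NOT a1
= (NOT (a4 AND a5 OR NOT a4 AND a5) AND NOT a2 OR NOT a5 AND a2) AND a5 AND NOT a1 OR a5 AND NOT NOT a5 AND NOT a1   (complement / identity)
= (NOT (a4 AND a5 OR NOT a4 AND a5) AND NOT a2 OR NOT a5 AND a2) AND a5 AND NOT a1 OR a5 AND a5 AND NOT a1   (double negation)
= ((NOT (a4 AND a5 OR NOT a4 AND a5) AND NOT a2 OR NOT a5 AND a2) AND a5 OR a5 AND a5) AND NOT a1   (distribution)
= ((NOT a5 AND NOT a2 OR NOT a5 AND a2) AND a5 OR a5 AND a5) AND NOT a1   (distribution)
= (NOT a5 AND a5 OR a5 AND a5) AND NOT a1   (distribution)
= a5 AND NOT a1   (distribution)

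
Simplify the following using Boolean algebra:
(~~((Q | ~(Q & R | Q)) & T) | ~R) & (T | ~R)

T | ~R

(~~((Q | ~(Q & R | Q)) & T) | ~R) & (T | ~R)
= (~~((Q | ~Q) & T) | ~R) & (T | ~R)   — absorption
= ((Q | ~Q) & T | ~R) & (T | ~R)   — double negation
= (T | ~R) & (T | ~R)   — complement / identity
= T | ~R   — idempotence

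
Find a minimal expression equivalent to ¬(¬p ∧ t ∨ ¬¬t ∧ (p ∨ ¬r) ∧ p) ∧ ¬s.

¬(¬p ∧ t ∨ ¬¬t ∧ (p ∨ ¬r) ∧ p) ∧ ¬s
= ¬(¬p ∧ t ∨ ¬¬t ∧ p) ∧ ¬s   (absorption)
= ¬(¬p ∧ t ∨ t ∧ p) ∧ ¬s   (double negation)
= ¬t ∧ ¬s   (distribution)

¬t ∧ ¬s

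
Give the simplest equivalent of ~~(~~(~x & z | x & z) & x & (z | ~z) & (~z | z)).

~~(~~(~x & z | x & z) & x & (z | ~z) & (~z | z))
= ~~(~~(~x & z | x & z) & x & (~z | z))
= ~~(~~(~x & z | x & z) & x)
= ~~(~~z & x)
= ~~z & x
= z & x

z & x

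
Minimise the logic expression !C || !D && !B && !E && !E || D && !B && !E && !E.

!C || !B && !E

!C || !D && !B && !E && !E || D && !B && !E && !E
= !C || !B && !E && !E
= !C || !B && !E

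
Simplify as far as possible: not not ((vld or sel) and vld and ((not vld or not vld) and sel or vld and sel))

vld and sel

not not ((vld or sel) and vld and ((not vld or not vld) and sel or vld and sel))
= not not ((vld or sel) and vld and (not vld and sel or vld and sel))   — idempotence
= not not (vld and (not vld and sel or vld and sel))   — absorption
= vld and (not vld and sel or vld and sel)   — double negation
= vld and sel   — distribution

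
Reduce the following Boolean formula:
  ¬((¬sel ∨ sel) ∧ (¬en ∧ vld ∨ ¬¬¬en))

¬((¬sel ∨ sel) ∧ (¬en ∧ vld ∨ ¬¬¬en))
= ¬((¬sel ∨ sel) ∧ (¬en ∧ vld ∨ ¬en))
= ¬(¬en ∧ vld ∨ ¬en)
= ¬¬en
= en

en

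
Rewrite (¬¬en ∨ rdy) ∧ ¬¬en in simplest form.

en

(¬¬en ∨ rdy) ∧ ¬¬en
= ¬¬en
= en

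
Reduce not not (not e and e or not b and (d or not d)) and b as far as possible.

False

not not (not e and e or not b and (d or not d)) and b
= not not (not b and (d or not d)) and b   [complement / identity]
= not b and (d or not d) and b   [double negation]
= not b and b   [complement / identity]
= False   [complement]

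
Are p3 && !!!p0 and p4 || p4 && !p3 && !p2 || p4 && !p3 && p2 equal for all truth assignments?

No

E1: p3 && !!!p0
    = p3 && !p0   [double negation]
E2: p4 || p4 && !p3 && !p2 || p4 && !p3 && p2
    = p4 || p4 && !p3   [distribution]
    = p4   [absorption]
These differ: at p0=0, p2=0, p3=0, p4=1, E1 = 0 but E2 = 1.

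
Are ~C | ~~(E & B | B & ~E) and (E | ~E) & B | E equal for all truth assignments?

E1: ~C | ~~(E & B | B & ~E)
    = ~C | E & B | B & ~E   (double negation)
    = ~C | B   (distribution)
E2: (E | ~E) & B | E
    = B | E   (complement / identity)
These differ: at B=0, C=0, E=0, E1 = 1 but E2 = 0.

No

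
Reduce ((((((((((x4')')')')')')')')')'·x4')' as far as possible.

((((((((((x4')')')')')')')')')'·x4')'
= ((((((((x4')')')')')')')'·x4')'   (double negation)
= ((((((x4')')')')')'·x4')'   (double negation)
= ((((x4')')')')'+x4   (De Morgan)
= ((x4')')'+x4   (double negation)
= x4'+x4   (double negation)
= 1   (complement)

1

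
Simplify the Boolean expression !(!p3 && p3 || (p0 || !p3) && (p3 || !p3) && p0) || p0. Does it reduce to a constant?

!(!p3 && p3 || (p0 || !p3) && (p3 || !p3) && p0) || p0
= !(!p3 && p3 || (p0 || !p3) && p0) || p0   [complement / identity]
= !((p0 || !p3) && p0) || p0   [complement / identity]
= !p0 || p0   [absorption]
= true   [complement]

true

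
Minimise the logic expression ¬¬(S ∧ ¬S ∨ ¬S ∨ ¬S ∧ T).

¬¬(S ∧ ¬S ∨ ¬S ∨ ¬S ∧ T)
= ¬¬(S ∧ ¬S ∨ ¬S)   [absorption]
= ¬¬¬S   [complement / identity]
= ¬S   [double negation]

¬S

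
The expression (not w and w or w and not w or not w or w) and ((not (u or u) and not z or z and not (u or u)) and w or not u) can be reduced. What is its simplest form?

(not w and w or w and not w or not w or w) and ((not (u or u) and not z or z and not (u or u)) and w or not u)
= (not w and w or w and not w or not w or w) and (not (u or u) and w or not u)   — distribution
= (not w and w or w and not w or not w or w) and (not u and w or not u)   — idempotence
= (not w and w or not w or w) and (not u and w or not u)   — complement / identity
= (not w and w or not w or w) and not u   — absorption
= (not w or w) and not u   — complement / identity
= not u   — complement / identity

not u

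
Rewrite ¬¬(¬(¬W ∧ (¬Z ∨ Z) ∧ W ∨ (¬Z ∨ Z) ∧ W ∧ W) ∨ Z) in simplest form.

¬W ∨ Z

¬¬(¬(¬W ∧ (¬Z ∨ Z) ∧ W ∨ (¬Z ∨ Z) ∧ W ∧ W) ∨ Z)
= ¬(¬W ∧ (¬Z ∨ Z) ∧ W ∨ (¬Z ∨ Z) ∧ W ∧ W) ∨ Z   — double negation
= ¬((¬Z ∨ Z) ∧ W) ∨ Z   — distribution
= ¬W ∨ Z   — complement / identity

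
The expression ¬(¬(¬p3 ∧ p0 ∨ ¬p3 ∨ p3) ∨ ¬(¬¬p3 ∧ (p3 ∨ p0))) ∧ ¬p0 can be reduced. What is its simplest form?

p3 ∧ ¬p0

¬(¬(¬p3 ∧ p0 ∨ ¬p3 ∨ p3) ∨ ¬(¬¬p3 ∧ (p3 ∨ p0))) ∧ ¬p0
= (¬p3 ∧ p0 ∨ ¬p3 ∨ p3) ∧ ¬¬p3 ∧ (p3 ∨ p0) ∧ ¬p0   — De Morgan
= (¬p3 ∨ p3) ∧ ¬¬p3 ∧ (p3 ∨ p0) ∧ ¬p0   — absorption
= (¬p3 ∨ p3) ∧ p3 ∧ (p3 ∨ p0) ∧ ¬p0   — double negation
= (¬p3 ∨ p3) ∧ p3 ∧ ¬p0   — absorption
= p3 ∧ ¬p0   — complement / identity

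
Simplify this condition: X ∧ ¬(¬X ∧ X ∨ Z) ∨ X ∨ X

X ∧ ¬(¬X ∧ X ∨ Z) ∨ X ∨ X
= X ∧ ¬Z ∨ X ∨ X
= X ∨ X
= X

X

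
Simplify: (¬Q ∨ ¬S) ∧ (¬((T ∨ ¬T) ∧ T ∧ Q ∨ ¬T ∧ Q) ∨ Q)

¬Q ∨ ¬S

(¬Q ∨ ¬S) ∧ (¬((T ∨ ¬T) ∧ T ∧ Q ∨ ¬T ∧ Q) ∨ Q)
= (¬Q ∨ ¬S) ∧ (¬(T ∧ Q ∨ ¬T ∧ Q) ∨ Q)   — complement / identity
= (¬Q ∨ ¬S) ∧ (¬Q ∨ Q)   — distribution
= ¬Q ∨ ¬S   — complement / identity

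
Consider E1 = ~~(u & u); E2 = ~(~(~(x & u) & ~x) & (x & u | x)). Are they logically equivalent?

No

E1: ~~(u & u)
    = u & u   [double negation]
    = u   [idempotence]
E2: ~(~(~(x & u) & ~x) & (x & u | x))
    = ~((x & u | x) & (x & u | x))   [De Morgan]
    = ~(x & u | x)   [idempotence]
    = ~x   [absorption]
These differ: at u=0, x=0, E1 = 0 but E2 = 1.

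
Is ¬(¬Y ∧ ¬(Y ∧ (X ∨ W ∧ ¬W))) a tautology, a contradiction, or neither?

¬(¬Y ∧ ¬(Y ∧ (X ∨ W ∧ ¬W)))
= ¬(¬Y ∧ ¬(Y ∧ X))
= Y ∨ Y ∧ X
= Y
This depends on Y, so it is not a constant.

neither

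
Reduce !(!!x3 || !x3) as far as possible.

false

!(!!x3 || !x3)
= !x3 && x3   (De Morgan)
= false   (complement)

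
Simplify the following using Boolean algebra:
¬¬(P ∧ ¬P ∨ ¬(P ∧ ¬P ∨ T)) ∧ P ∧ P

¬T ∧ P

¬¬(P ∧ ¬P ∨ ¬(P ∧ ¬P ∨ T)) ∧ P ∧ P
= ¬¬¬(P ∧ ¬P ∨ T) ∧ P ∧ P   — complement / identity
= ¬¬¬T ∧ P ∧ P   — complement / identity
= ¬T ∧ P ∧ P   — double negation
= ¬T ∧ P   — idempotence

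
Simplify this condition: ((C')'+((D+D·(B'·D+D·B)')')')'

((C')'+((D+D·(B'·D+D·B)')')')'
= ((C')'+((D+D·D')')')'   [distribution]
= ((C')'+(D')')'   [complement / identity]
= C'·D'   [De Morgan]

C'·D'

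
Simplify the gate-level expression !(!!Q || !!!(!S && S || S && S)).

!(!!Q || !!!(!S && S || S && S))
= !(!!Q || !!!S)
= !Q && !!S
= !Q && S

!Q && S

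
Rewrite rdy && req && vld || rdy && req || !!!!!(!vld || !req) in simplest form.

(rdy || vld) && req

rdy && req && vld || rdy && req || !!!!!(!vld || !req)
= rdy && req && vld || rdy && req || !!!(!vld || !req)   [double negation]
= rdy && req && vld || rdy && req || !(!vld || !req)   [double negation]
= rdy && req || !(!vld || !req)   [absorption]
= rdy && req || vld && req   [De Morgan]
= (rdy || vld) && req   [distribution]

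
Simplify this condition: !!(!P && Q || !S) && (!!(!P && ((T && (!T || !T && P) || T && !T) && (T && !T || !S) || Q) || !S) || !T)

!P && Q || !S

!!(!P && Q || !S) && (!!(!P && ((T && (!T || !T && P) || T && !T) && (T && !T || !S) || Q) || !S) || !T)
= !!(!P && Q || !S) && (!!(!P && ((T && !T || T && !T) && (T && !T || !S) || Q) || !S) || !T)   — absorption
= !!(!P && Q || !S) && (!!(!P && (T && !T || T && !T && !S || Q) || !S) || !T)   — distribution
= !!(!P && Q || !S) && (!!(!P && (T && !T || Q) || !S) || !T)   — absorption
= !!(!P && Q || !S) && (!!(!P && Q || !S) || !T)   — complement / identity
= !!(!P && Q || !S)   — absorption
= !P && Q || !S   — double negation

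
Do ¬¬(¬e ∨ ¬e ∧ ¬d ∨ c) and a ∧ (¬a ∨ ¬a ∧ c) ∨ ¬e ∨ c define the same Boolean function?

Yes

E1: ¬¬(¬e ∨ ¬e ∧ ¬d ∨ c)
    = ¬¬(¬e ∨ c)   — absorption
    = ¬e ∨ c   — double negation
E2: a ∧ (¬a ∨ ¬a ∧ c) ∨ ¬e ∨ c
    = a ∧ ¬a ∨ ¬e ∨ c   — absorption
    = ¬e ∨ c   — complement / identity
Both reduce to ¬e ∨ c, so they are equivalent.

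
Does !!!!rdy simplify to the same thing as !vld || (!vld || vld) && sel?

No

E1: !!!!rdy
    = !!rdy   (double negation)
    = rdy   (double negation)
E2: !vld || (!vld || vld) && sel
    = !vld || sel   (complement / identity)
These differ: at rdy=0, sel=0, vld=0, E1 = 0 but E2 = 1.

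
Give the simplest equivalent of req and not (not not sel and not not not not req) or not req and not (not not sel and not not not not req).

not sel or not req

req and not (not not sel and not not not not req) or not req and not (not not sel and not not not not req)
= not (not not sel and not not not not req)   [distribution]
= not sel or not not not req   [De Morgan]
= not sel or not req   [double negation]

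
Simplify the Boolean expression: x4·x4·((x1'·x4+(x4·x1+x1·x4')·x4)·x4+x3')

x4

x4·x4·((x1'·x4+(x4·x1+x1·x4')·x4)·x4+x3')
= x4·x4·((x1'·x4+x1·x4)·x4+x3')
= x4·x4·(x4·x4+x3')
= x4·x4
= x4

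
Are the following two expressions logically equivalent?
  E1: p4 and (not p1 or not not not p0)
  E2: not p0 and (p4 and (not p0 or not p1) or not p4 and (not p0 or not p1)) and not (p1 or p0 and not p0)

E1: p4 and (not p1 or not not not p0)
    = p4 and (not p1 or not p0)
E2: not p0 and (p4 and (not p0 or not p1) or not p4 and (not p0 or not p1)) and not (p1 or p0 and not p0)
    = not p0 and (not p0 or not p1) and not (p1 or p0 and not p0)
    = not p0 and not (p1 or p0 and not p0)
    = not p0 and not p1
These differ: at p0=0, p1=1, p4=1, E1 = 1 but E2 = 0.

No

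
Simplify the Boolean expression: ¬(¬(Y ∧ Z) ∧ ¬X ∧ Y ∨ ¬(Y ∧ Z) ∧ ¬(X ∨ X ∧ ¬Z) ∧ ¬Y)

Y ∧ Z ∨ X

¬(¬(Y ∧ Z) ∧ ¬X ∧ Y ∨ ¬(Y ∧ Z) ∧ ¬(X ∨ X ∧ ¬Z) ∧ ¬Y)
= ¬(¬(Y ∧ Z) ∧ ¬X ∧ Y ∨ ¬(Y ∧ Z) ∧ ¬X ∧ ¬Y)   (absorption)
= ¬(¬(Y ∧ Z) ∧ ¬X)   (distribution)
= Y ∧ Z ∨ X   (De Morgan)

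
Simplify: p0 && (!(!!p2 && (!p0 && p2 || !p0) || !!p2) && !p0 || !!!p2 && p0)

p0 && (!(!!p2 && (!p0 && p2 || !p0) || !!p2) && !p0 || !!!p2 && p0)
= p0 && (!(!!p2 && !p0 || !!p2) && !p0 || !!!p2 && p0)   [absorption]
= p0 && (!!!p2 && !p0 || !!!p2 && p0)   [absorption]
= p0 && !!!p2   [distribution]
= p0 && !p2   [double negation]

p0 && !p2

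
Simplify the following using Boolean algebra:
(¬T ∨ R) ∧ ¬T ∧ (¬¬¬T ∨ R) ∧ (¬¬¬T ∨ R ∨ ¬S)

¬T

(¬T ∨ R) ∧ ¬T ∧ (¬¬¬T ∨ R) ∧ (¬¬¬T ∨ R ∨ ¬S)
= (¬T ∨ R) ∧ ¬T ∧ (¬¬¬T ∨ R)
= ¬T ∧ (¬¬¬T ∨ R)
= ¬T ∧ (¬T ∨ R)
= ¬T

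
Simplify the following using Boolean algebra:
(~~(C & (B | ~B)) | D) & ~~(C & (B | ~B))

C

(~~(C & (B | ~B)) | D) & ~~(C & (B | ~B))
= ~~(C & (B | ~B))   (absorption)
= ~~C   (complement / identity)
= C   (double negation)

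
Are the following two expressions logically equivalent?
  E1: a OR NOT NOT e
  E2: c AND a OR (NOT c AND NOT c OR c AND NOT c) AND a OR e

Yes

E1: a OR NOT NOT e
    = a OR e   (double negation)
E2: c AND a OR (NOT c AND NOT c OR c AND NOT c) AND a OR e
    = c AND a OR NOT c AND a OR e   (distribution)
    = a OR e   (distribution)
Both reduce to a OR e, so they are equivalent.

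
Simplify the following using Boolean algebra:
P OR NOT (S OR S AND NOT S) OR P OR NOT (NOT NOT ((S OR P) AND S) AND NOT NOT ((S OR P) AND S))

P OR NOT (S OR S AND NOT S) OR P OR NOT (NOT NOT ((S OR P) AND S) AND NOT NOT ((S OR P) AND S))
= P OR NOT (S OR S AND NOT S) OR P OR NOT NOT NOT ((S OR P) AND S)   [idempotence]
= P OR NOT S OR P OR NOT NOT NOT ((S OR P) AND S)   [complement / identity]
= P OR NOT S OR P OR NOT ((S OR P) AND S)   [double negation]
= P OR NOT S OR P OR NOT S   [absorption]
= P OR NOT S   [idempotence]

P OR NOT S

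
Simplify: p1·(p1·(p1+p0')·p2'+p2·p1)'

p1·(p1·(p1+p0')·p2'+p2·p1)'
= p1·(p1·p2'+p2·p1)'   (absorption)
= p1·p1'   (distribution)
= 0   (complement)

0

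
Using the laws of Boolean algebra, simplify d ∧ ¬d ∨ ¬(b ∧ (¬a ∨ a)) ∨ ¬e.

d ∧ ¬d ∨ ¬(b ∧ (¬a ∨ a)) ∨ ¬e
= d ∧ ¬d ∨ ¬b ∨ ¬e   — complement / identity
= ¬b ∨ ¬e   — complement / identity

¬b ∨ ¬e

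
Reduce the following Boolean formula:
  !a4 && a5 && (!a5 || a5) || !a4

!a4 && a5 && (!a5 || a5) || !a4
= !a4 && a5 || !a4
= !a4

!a4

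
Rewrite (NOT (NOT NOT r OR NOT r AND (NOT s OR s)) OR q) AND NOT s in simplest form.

(NOT (NOT NOT r OR NOT r AND (NOT s OR s)) OR q) AND NOT s
= (NOT (NOT NOT r OR NOT r) OR q) AND NOT s
= (NOT r AND r OR q) AND NOT s
= q AND NOT s

q AND NOT s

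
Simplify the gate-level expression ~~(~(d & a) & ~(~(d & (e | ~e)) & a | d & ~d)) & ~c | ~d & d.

~~(~(d & a) & ~(~(d & (e | ~e)) & a | d & ~d)) & ~c | ~d & d
= ~~(~(d & a) & ~(~(d & (e | ~e)) & a)) & ~c | ~d & d   [complement / identity]
= ~(d & a | ~(d & (e | ~e)) & a) & ~c | ~d & d   [De Morgan]
= ~(d & a | ~d & a) & ~c | ~d & d   [complement / identity]
= ~a & ~c | ~d & d   [distribution]
= ~a & ~c   [complement / identity]

~a & ~c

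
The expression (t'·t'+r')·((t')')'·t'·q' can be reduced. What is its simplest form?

t'·q'

(t'·t'+r')·((t')')'·t'·q'
= (t'·t'+r')·t'·t'·q'
= t'·t'·q'
= t'·q'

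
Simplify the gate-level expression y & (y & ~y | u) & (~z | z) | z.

y & u | z

y & (y & ~y | u) & (~z | z) | z
= y & u & (~z | z) | z   — complement / identity
= y & u | z   — complement / identity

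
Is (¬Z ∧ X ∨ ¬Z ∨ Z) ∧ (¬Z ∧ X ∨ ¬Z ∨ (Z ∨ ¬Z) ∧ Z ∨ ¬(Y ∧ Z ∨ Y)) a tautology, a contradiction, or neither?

tautology

(¬Z ∧ X ∨ ¬Z ∨ Z) ∧ (¬Z ∧ X ∨ ¬Z ∨ (Z ∨ ¬Z) ∧ Z ∨ ¬(Y ∧ Z ∨ Y))
= (¬Z ∧ X ∨ ¬Z ∨ Z) ∧ (¬Z ∧ X ∨ ¬Z ∨ Z ∨ ¬(Y ∧ Z ∨ Y))   [complement / identity]
= (¬Z ∧ X ∨ ¬Z ∨ Z) ∧ (¬Z ∧ X ∨ ¬Z ∨ Z ∨ ¬Y)   [absorption]
= ¬Z ∧ X ∨ ¬Z ∨ Z   [absorption]
= ¬Z ∨ Z   [absorption]
= True   [complement]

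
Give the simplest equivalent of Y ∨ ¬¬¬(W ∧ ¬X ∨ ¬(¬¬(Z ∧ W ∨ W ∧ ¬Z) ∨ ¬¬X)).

Y ∨ X

Y ∨ ¬¬¬(W ∧ ¬X ∨ ¬(¬¬(Z ∧ W ∨ W ∧ ¬Z) ∨ ¬¬X))
= Y ∨ ¬¬¬(W ∧ ¬X ∨ ¬(Z ∧ W ∨ W ∧ ¬Z) ∧ ¬X)   [De Morgan]
= Y ∨ ¬¬¬(W ∧ ¬X ∨ ¬W ∧ ¬X)   [distribution]
= Y ∨ ¬¬¬¬X   [distribution]
= Y ∨ ¬¬X   [double negation]
= Y ∨ X   [double negation]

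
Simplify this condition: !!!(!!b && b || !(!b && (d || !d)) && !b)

!b

!!!(!!b && b || !(!b && (d || !d)) && !b)
= !!!(!!b && b || !!b && !b)   [complement / identity]
= !(!!b && b || !!b && !b)   [double negation]
= !!!b   [distribution]
= !b   [double negation]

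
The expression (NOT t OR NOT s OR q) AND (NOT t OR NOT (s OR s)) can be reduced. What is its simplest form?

NOT t OR NOT s

(NOT t OR NOT s OR q) AND (NOT t OR NOT (s OR s))
= (NOT t OR NOT s OR q) AND (NOT t OR NOT s)   [idempotence]
= NOT t OR NOT s   [absorption]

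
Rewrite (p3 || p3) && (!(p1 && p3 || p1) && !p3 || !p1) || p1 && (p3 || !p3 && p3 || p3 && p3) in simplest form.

p3

(p3 || p3) && (!(p1 && p3 || p1) && !p3 || !p1) || p1 && (p3 || !p3 && p3 || p3 && p3)
= (p3 || p3) && (!(p1 && p3 || p1) && !p3 || !p1) || p1 && (p3 || p3)   — distribution
= (p3 || p3) && (!p1 && !p3 || !p1) || p1 && (p3 || p3)   — absorption
= (p3 || p3) && !p1 || p1 && (p3 || p3)   — absorption
= p3 || p3   — distribution
= p3   — idempotence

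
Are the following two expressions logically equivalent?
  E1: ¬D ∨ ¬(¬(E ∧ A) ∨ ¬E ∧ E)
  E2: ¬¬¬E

E1: ¬D ∨ ¬(¬(E ∧ A) ∨ ¬E ∧ E)
    = ¬D ∨ ¬¬(E ∧ A)   — complement / identity
    = ¬D ∨ E ∧ A   — double negation
E2: ¬¬¬E
    = ¬E   — double negation
These differ: at A=0, D=1, E=0, E1 = 0 but E2 = 1.

No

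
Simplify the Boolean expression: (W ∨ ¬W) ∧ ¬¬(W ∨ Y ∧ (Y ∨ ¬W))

W ∨ Y

(W ∨ ¬W) ∧ ¬¬(W ∨ Y ∧ (Y ∨ ¬W))
= ¬¬(W ∨ Y ∧ (Y ∨ ¬W))   — complement / identity
= W ∨ Y ∧ (Y ∨ ¬W)   — double negation
= W ∨ Y   — absorption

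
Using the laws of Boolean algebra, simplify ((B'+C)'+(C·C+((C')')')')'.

((B'+C)'+(C·C+((C')')')')'
= ((B'+C)'+(C·C+C')')'
= (B'+C)·(C·C+C')
= (B'+C)·(C+C')
= B'+C

B'+C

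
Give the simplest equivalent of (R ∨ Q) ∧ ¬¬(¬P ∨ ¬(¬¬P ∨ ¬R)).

(R ∨ Q) ∧ ¬¬(¬P ∨ ¬(¬¬P ∨ ¬R))
= (R ∨ Q) ∧ ¬(P ∧ (¬¬P ∨ ¬R))   (De Morgan)
= (R ∨ Q) ∧ ¬(P ∧ (P ∨ ¬R))   (double negation)
= (R ∨ Q) ∧ ¬P   (absorption)

(R ∨ Q) ∧ ¬P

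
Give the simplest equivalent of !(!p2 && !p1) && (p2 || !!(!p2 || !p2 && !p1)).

p2 || p1

!(!p2 && !p1) && (p2 || !!(!p2 || !p2 && !p1))
= (p2 || p1) && (p2 || !!(!p2 || !p2 && !p1))   — De Morgan
= (p2 || p1) && (p2 || !!!p2)   — absorption
= (p2 || p1) && (p2 || !p2)   — double negation
= p2 || p1   — complement / identity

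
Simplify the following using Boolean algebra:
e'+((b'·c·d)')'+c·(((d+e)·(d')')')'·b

e'+((b'·c·d)')'+c·(((d+e)·(d')')')'·b
= e'+((b'·c·d)')'+c·(((d+e)·d)')'·b
= e'+b'·c·d+c·(((d+e)·d)')'·b
= e'+b'·c·d+c·(d')'·b
= e'+b'·c·d+c·d·b
= e'+c·d

e'+c·d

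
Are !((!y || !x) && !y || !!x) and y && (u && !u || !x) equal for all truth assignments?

E1: !((!y || !x) && !y || !!x)
    = !(!y || !!x)   (absorption)
    = y && !x   (De Morgan)
E2: y && (u && !u || !x)
    = y && !x   (complement / identity)
Both reduce to y && !x, so they are equivalent.

Yes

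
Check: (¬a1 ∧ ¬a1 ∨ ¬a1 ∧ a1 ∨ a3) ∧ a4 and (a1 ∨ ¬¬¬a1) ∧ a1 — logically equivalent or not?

E1: (¬a1 ∧ ¬a1 ∨ ¬a1 ∧ a1 ∨ a3) ∧ a4
    = (¬a1 ∨ a3) ∧ a4
E2: (a1 ∨ ¬¬¬a1) ∧ a1
    = (a1 ∨ ¬a1) ∧ a1
    = a1
These differ: at a1=0, a3=0, a4=1, E1 = 1 but E2 = 0.

No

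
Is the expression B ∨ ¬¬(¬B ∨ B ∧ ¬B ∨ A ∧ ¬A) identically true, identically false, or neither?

B ∨ ¬¬(¬B ∨ B ∧ ¬B ∨ A ∧ ¬A)
= B ∨ ¬¬(¬B ∨ A ∧ ¬A)   — complement / identity
= B ∨ ¬¬¬B   — complement / identity
= B ∨ ¬B   — double negation
= True   — complement

identically true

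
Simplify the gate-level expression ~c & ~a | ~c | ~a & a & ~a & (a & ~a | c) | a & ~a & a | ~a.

~c | ~a

~c & ~a | ~c | ~a & a & ~a & (a & ~a | c) | a & ~a & a | ~a
= ~c & ~a | ~c | ~a & a & ~a | a & ~a & a | ~a   — absorption
= ~c & ~a | ~c | a & ~a | ~a   — distribution
= ~c | a & ~a | ~a   — absorption
= ~c | ~a   — complement / identity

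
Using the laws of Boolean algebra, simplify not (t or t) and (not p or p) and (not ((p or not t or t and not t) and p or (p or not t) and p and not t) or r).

not (t or t) and (not p or p) and (not ((p or not t or t and not t) and p or (p or not t) and p and not t) or r)
= not (t or t) and (not p or p) and (not ((p or not t) and p or (p or not t) and p and not t) or r)   — complement / identity
= not (t or t) and (not p or p) and (not ((p or p and not t) and (p or not t)) or r)   — distribution
= not (t or t) and (not p or p) and (not (p and (p or not t)) or r)   — absorption
= not t and (not p or p) and (not (p and (p or not t)) or r)   — idempotence
= not t and (not (p and (p or not t)) or r)   — complement / identity
= not t and (not p or r)   — absorption

not t and (not p or r)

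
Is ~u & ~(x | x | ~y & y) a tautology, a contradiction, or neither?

~u & ~(x | x | ~y & y)
= ~u & ~(x | ~y & y)   [idempotence]
= ~u & ~x   [complement / identity]
This depends on u, x, so it is not a constant.

neither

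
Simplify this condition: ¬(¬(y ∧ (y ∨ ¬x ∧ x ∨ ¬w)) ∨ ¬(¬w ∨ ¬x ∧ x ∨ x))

¬(¬(y ∧ (y ∨ ¬x ∧ x ∨ ¬w)) ∨ ¬(¬w ∨ ¬x ∧ x ∨ x))
= y ∧ (y ∨ ¬x ∧ x ∨ ¬w) ∧ (¬w ∨ ¬x ∧ x ∨ x)
= y ∧ (y ∨ ¬x ∧ x ∨ ¬w) ∧ (¬w ∨ x)
= y ∧ (y ∨ ¬w) ∧ (¬w ∨ x)
= y ∧ (¬w ∨ x)

y ∧ (¬w ∨ x)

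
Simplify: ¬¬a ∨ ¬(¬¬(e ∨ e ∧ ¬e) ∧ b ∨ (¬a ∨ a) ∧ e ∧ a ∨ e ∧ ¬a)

¬¬a ∨ ¬(¬¬(e ∨ e ∧ ¬e) ∧ b ∨ (¬a ∨ a) ∧ e ∧ a ∨ e ∧ ¬a)
= ¬¬a ∨ ¬(¬¬(e ∨ e ∧ ¬e) ∧ b ∨ e ∧ a ∨ e ∧ ¬a)
= ¬¬a ∨ ¬(¬¬(e ∨ e ∧ ¬e) ∧ b ∨ e)
= ¬¬a ∨ ¬(¬¬e ∧ b ∨ e)
= a ∨ ¬(¬¬e ∧ b ∨ e)
= a ∨ ¬(e ∧ b ∨ e)
= a ∨ ¬e

a ∨ ¬e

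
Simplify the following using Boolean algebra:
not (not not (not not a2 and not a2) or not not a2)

not a2

not (not not (not not a2 and not a2) or not not a2)
= not (not not a2 and not a2) and not a2   — De Morgan
= (not a2 or a2) and not a2   — De Morgan
= not a2   — complement / identity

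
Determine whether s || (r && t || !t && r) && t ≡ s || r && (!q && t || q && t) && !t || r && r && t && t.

E1: s || (r && t || !t && r) && t
    = s || r && t   (distribution)
E2: s || r && (!q && t || q && t) && !t || r && r && t && t
    = s || r && (!q && t || q && t) && !t || r && t && t   (idempotence)
    = s || r && t && !t || r && t && t   (distribution)
    = s || r && t   (distribution)
Both reduce to s || r && t, so they are equivalent.

Yes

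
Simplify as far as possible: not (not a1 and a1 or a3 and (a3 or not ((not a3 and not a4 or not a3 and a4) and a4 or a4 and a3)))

not (not a1 and a1 or a3 and (a3 or not ((not a3 and not a4 or not a3 and a4) and a4 or a4 and a3)))
= not (not a1 and a1 or a3 and (a3 or not (not a3 and a4 or a4 and a3)))   (distribution)
= not (not a1 and a1 or a3 and (a3 or not a4))   (distribution)
= not (a3 and (a3 or not a4))   (complement / identity)
= not a3   (absorption)

not a3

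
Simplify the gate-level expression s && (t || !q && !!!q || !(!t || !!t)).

s && (t || !q)

s && (t || !q && !!!q || !(!t || !!t))
= s && (t || !q && !!!q || t && !t)   — De Morgan
= s && (t || !q && !!!q)   — complement / identity
= s && (t || !q && !q)   — double negation
= s && (t || !q)   — idempotence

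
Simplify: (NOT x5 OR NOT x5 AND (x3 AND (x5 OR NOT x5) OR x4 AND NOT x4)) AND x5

(NOT x5 OR NOT x5 AND (x3 AND (x5 OR NOT x5) OR x4 AND NOT x4)) AND x5
= (NOT x5 OR NOT x5 AND (x3 OR x4 AND NOT x4)) AND x5   (complement / identity)
= (NOT x5 OR NOT x5 AND x3) AND x5   (complement / identity)
= NOT x5 AND x5   (absorption)
= FALSE   (complement)

FALSE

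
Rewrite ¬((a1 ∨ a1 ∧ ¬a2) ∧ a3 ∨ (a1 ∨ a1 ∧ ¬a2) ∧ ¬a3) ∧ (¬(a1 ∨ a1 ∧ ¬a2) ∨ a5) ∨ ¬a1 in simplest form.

¬((a1 ∨ a1 ∧ ¬a2) ∧ a3 ∨ (a1 ∨ a1 ∧ ¬a2) ∧ ¬a3) ∧ (¬(a1 ∨ a1 ∧ ¬a2) ∨ a5) ∨ ¬a1
= ¬(a1 ∨ a1 ∧ ¬a2) ∧ (¬(a1 ∨ a1 ∧ ¬a2) ∨ a5) ∨ ¬a1   (distribution)
= ¬(a1 ∨ a1 ∧ ¬a2) ∨ ¬a1   (absorption)
= ¬a1 ∨ ¬a1   (absorption)
= ¬a1   (idempotence)

¬a1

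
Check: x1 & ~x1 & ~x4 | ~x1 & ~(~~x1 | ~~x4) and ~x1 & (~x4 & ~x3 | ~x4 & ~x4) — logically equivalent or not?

Yes

E1: x1 & ~x1 & ~x4 | ~x1 & ~(~~x1 | ~~x4)
    = x1 & ~x1 & ~x4 | ~x1 & ~x1 & ~x4   (De Morgan)
    = ~x1 & ~x4   (distribution)
E2: ~x1 & (~x4 & ~x3 | ~x4 & ~x4)
    = ~x1 & (~x4 & ~x3 | ~x4)   (idempotence)
    = ~x1 & ~x4   (absorption)
Both reduce to ~x1 & ~x4, so they are equivalent.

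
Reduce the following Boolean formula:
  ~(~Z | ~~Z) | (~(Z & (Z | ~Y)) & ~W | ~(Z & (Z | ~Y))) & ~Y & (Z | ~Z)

~(~Z | ~~Z) | (~(Z & (Z | ~Y)) & ~W | ~(Z & (Z | ~Y))) & ~Y & (Z | ~Z)
= ~(~Z | ~~Z) | ~(Z & (Z | ~Y)) & ~Y & (Z | ~Z)   — absorption
= Z & ~Z | ~(Z & (Z | ~Y)) & ~Y & (Z | ~Z)   — De Morgan
= Z & ~Z | ~(Z & (Z | ~Y)) & ~Y   — complement / identity
= Z & ~Z | ~Z & ~Y   — absorption
= ~Z & ~Y   — complement / identity

~Z & ~Y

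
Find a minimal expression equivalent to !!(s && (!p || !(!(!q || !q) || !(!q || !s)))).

!!(s && (!p || !(!(!q || !q) || !(!q || !s))))
= !!(s && (!p || (!q || !q) && (!q || !s)))
= !!(s && (!p || !q || !q && !s))
= s && (!p || !q || !q && !s)
= s && (!p || !q)

s && (!p || !q)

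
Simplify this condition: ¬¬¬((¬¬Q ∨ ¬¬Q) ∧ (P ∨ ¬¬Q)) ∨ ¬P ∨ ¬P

¬Q ∨ ¬P

¬¬¬((¬¬Q ∨ ¬¬Q) ∧ (P ∨ ¬¬Q)) ∨ ¬P ∨ ¬P
= ¬¬¬((¬¬Q ∨ ¬¬Q) ∧ (P ∨ ¬¬Q)) ∨ ¬P   [idempotence]
= ¬¬¬(¬¬Q ∧ P ∨ ¬¬Q) ∨ ¬P   [distribution]
= ¬¬¬¬¬Q ∨ ¬P   [absorption]
= ¬¬¬Q ∨ ¬P   [double negation]
= ¬Q ∨ ¬P   [double negation]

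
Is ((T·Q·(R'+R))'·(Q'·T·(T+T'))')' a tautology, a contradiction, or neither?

((T·Q·(R'+R))'·(Q'·T·(T+T'))')'
= ((T·Q·(R'+R))'·(Q'·T)')'
= ((T·Q)'·(Q'·T)')'
= T·Q+Q'·T
= T
This depends on T, so it is not a constant.

neither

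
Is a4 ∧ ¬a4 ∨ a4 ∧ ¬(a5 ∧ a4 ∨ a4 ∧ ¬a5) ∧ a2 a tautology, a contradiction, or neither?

contradiction

a4 ∧ ¬a4 ∨ a4 ∧ ¬(a5 ∧ a4 ∨ a4 ∧ ¬a5) ∧ a2
= a4 ∧ ¬a4 ∨ a4 ∧ ¬a4 ∧ a2   [distribution]
= a4 ∧ ¬a4   [absorption]
= False   [complement]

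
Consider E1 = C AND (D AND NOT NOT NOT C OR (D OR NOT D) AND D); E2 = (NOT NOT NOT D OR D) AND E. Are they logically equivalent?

E1: C AND (D AND NOT NOT NOT C OR (D OR NOT D) AND D)
    = C AND (D AND NOT C OR (D OR NOT D) AND D)   (double negation)
    = C AND (D AND NOT C OR D)   (complement / identity)
    = C AND D   (absorption)
E2: (NOT NOT NOT D OR D) AND E
    = (NOT D OR D) AND E   (double negation)
    = E   (complement / identity)
These differ: at C=0, D=0, E=1, E1 = 0 but E2 = 1.

No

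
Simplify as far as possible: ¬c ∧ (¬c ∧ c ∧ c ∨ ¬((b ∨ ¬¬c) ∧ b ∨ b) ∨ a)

¬c ∧ (¬c ∧ c ∧ c ∨ ¬((b ∨ ¬¬c) ∧ b ∨ b) ∨ a)
= ¬c ∧ (¬c ∧ c ∧ c ∨ ¬((b ∨ c) ∧ b ∨ b) ∨ a)   [double negation]
= ¬c ∧ (¬c ∧ c ∧ c ∨ ¬(b ∨ b) ∨ a)   [absorption]
= ¬c ∧ (¬c ∧ c ∧ c ∨ ¬b ∨ a)   [idempotence]
= ¬c ∧ (¬c ∧ c ∨ ¬b ∨ a)   [idempotence]
= ¬c ∧ (¬b ∨ a)   [complement / identity]

¬c ∧ (¬b ∨ a)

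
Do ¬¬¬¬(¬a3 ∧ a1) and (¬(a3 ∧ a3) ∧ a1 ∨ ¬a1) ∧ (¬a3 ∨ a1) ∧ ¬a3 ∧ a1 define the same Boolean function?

E1: ¬¬¬¬(¬a3 ∧ a1)
    = ¬¬(¬a3 ∧ a1)   [double negation]
    = ¬a3 ∧ a1   [double negation]
E2: (¬(a3 ∧ a3) ∧ a1 ∨ ¬a1) ∧ (¬a3 ∨ a1) ∧ ¬a3 ∧ a1
    = (¬(a3 ∧ a3) ∧ a1 ∨ ¬a1) ∧ ¬a3 ∧ a1   [absorption]
    = (¬a3 ∧ a1 ∨ ¬a1) ∧ ¬a3 ∧ a1   [idempotence]
    = ¬a3 ∧ a1   [absorption]
Both reduce to ¬a3 ∧ a1, so they are equivalent.

Yes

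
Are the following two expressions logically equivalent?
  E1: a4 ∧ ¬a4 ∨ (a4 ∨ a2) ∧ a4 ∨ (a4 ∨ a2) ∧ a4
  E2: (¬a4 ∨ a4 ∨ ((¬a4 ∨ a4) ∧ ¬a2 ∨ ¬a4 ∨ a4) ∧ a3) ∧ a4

Yes

E1: a4 ∧ ¬a4 ∨ (a4 ∨ a2) ∧ a4 ∨ (a4 ∨ a2) ∧ a4
    = a4 ∧ ¬a4 ∨ (a4 ∨ a2) ∧ a4
    = (a4 ∨ a2) ∧ a4
    = a4
E2: (¬a4 ∨ a4 ∨ ((¬a4 ∨ a4) ∧ ¬a2 ∨ ¬a4 ∨ a4) ∧ a3) ∧ a4
    = (¬a4 ∨ a4 ∨ (¬a4 ∨ a4) ∧ a3) ∧ a4
    = (¬a4 ∨ a4) ∧ a4
    = a4
Both reduce to a4, so they are equivalent.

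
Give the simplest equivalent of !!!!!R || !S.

!!!!!R || !S
= !!!R || !S   — double negation
= !R || !S   — double negation

!R || !S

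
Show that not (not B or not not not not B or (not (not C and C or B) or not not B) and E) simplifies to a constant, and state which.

False

not (not B or not not not not B or (not (not C and C or B) or not not B) and E)
= not (not B or not not not not B or (not B or not not B) and E)   [complement / identity]
= not (not B or not not B or (not B or not not B) and E)   [double negation]
= not (not B or not not B)   [absorption]
= B and not B   [De Morgan]
= False   [complement]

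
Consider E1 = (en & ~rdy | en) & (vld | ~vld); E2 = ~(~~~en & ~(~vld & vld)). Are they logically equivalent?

Yes

E1: (en & ~rdy | en) & (vld | ~vld)
    = en & ~rdy | en   [complement / identity]
    = en   [absorption]
E2: ~(~~~en & ~(~vld & vld))
    = ~~en | ~vld & vld   [De Morgan]
    = en | ~vld & vld   [double negation]
    = en   [complement / identity]
Both reduce to en, so they are equivalent.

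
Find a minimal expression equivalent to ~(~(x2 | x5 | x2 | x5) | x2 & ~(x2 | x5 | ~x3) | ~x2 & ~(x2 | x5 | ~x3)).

~(~(x2 | x5 | x2 | x5) | x2 & ~(x2 | x5 | ~x3) | ~x2 & ~(x2 | x5 | ~x3))
= ~(~(x2 | x5 | x2 | x5) | ~(x2 | x5 | ~x3))   [distribution]
= (x2 | x5 | x2 | x5) & (x2 | x5 | ~x3)   [De Morgan]
= (x2 | x5) & (x2 | x5 | ~x3)   [idempotence]
= x2 | x5   [absorption]

x2 | x5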